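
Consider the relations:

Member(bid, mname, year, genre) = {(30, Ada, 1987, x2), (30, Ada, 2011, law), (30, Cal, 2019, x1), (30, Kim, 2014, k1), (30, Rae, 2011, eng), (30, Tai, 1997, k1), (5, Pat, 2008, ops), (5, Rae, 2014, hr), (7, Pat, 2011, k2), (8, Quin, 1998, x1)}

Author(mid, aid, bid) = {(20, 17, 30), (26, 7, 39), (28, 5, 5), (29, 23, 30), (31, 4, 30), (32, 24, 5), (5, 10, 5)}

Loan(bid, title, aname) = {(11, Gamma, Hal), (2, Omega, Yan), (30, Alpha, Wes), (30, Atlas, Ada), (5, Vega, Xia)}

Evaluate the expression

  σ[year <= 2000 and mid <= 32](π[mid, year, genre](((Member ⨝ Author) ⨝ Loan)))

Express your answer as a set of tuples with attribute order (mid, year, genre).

Natural join on bid: {(30, Ada, 1987, x2, 20, 17), (30, Ada, 1987, x2, 29, 23), (30, Ada, 1987, x2, 31, 4), (30, Ada, 2011, law, 20, 17), (30, Ada, 2011, law, 29, 23), (30, Ada, 2011, law, 31, 4), (30, Cal, 2019, x1, 20, 17), (30, Cal, 2019, x1, 29, 23), (30, Cal, 2019, x1, 31, 4), (30, Kim, 2014, k1, 20, 17), (30, Kim, 2014, k1, 29, 23), (30, Kim, 2014, k1, 31, 4), (30, Rae, 2011, eng, 20, 17), (30, Rae, 2011, eng, 29, 23), (30, Rae, 2011, eng, 31, 4), (30, Tai, 1997, k1, 20, 17), (30, Tai, 1997, k1, 29, 23), (30, Tai, 1997, k1, 31, 4), (5, Pat, 2008, ops, 28, 5), (5, Pat, 2008, ops, 32, 24), (5, Pat, 2008, ops, 5, 10), (5, Rae, 2014, hr, 28, 5), (5, Rae, 2014, hr, 32, 24), (5, Rae, 2014, hr, 5, 10)}
Natural join on bid: {(30, Ada, 1987, x2, 20, 17, Alpha, Wes), (30, Ada, 1987, x2, 20, 17, Atlas, Ada), (30, Ada, 1987, x2, 29, 23, Alpha, Wes), (30, Ada, 1987, x2, 29, 23, Atlas, Ada), (30, Ada, 1987, x2, 31, 4, Alpha, Wes), (30, Ada, 1987, x2, 31, 4, Atlas, Ada), (30, Ada, 2011, law, 20, 17, Alpha, Wes), (30, Ada, 2011, law, 20, 17, Atlas, Ada), (30, Ada, 2011, law, 29, 23, Alpha, Wes), (30, Ada, 2011, law, 29, 23, Atlas, Ada), (30, Ada, 2011, law, 31, 4, Alpha, Wes), (30, Ada, 2011, law, 31, 4, Atlas, Ada), (30, Cal, 2019, x1, 20, 17, Alpha, Wes), (30, Cal, 2019, x1, 20, 17, Atlas, Ada), (30, Cal, 2019, x1, 29, 23, Alpha, Wes), (30, Cal, 2019, x1, 29, 23, Atlas, Ada), (30, Cal, 2019, x1, 31, 4, Alpha, Wes), (30, Cal, 2019, x1, 31, 4, Atlas, Ada), (30, Kim, 2014, k1, 20, 17, Alpha, Wes), (30, Kim, 2014, k1, 20, 17, Atlas, Ada), (30, Kim, 2014, k1, 29, 23, Alpha, Wes), (30, Kim, 2014, k1, 29, 23, Atlas, Ada), (30, Kim, 2014, k1, 31, 4, Alpha, Wes), (30, Kim, 2014, k1, 31, 4, Atlas, Ada), (30, Rae, 2011, eng, 20, 17, Alpha, Wes), (30, Rae, 2011, eng, 20, 17, Atlas, Ada), (30, Rae, 2011, eng, 29, 23, Alpha, Wes), (30, Rae, 2011, eng, 29, 23, Atlas, Ada), (30, Rae, 2011, eng, 31, 4, Alpha, Wes), (30, Rae, 2011, eng, 31, 4, Atlas, Ada), (30, Tai, 1997, k1, 20, 17, Alpha, Wes), (30, Tai, 1997, k1, 20, 17, Atlas, Ada), (30, Tai, 1997, k1, 29, 23, Alpha, Wes), (30, Tai, 1997, k1, 29, 23, Atlas, Ada), (30, Tai, 1997, k1, 31, 4, Alpha, Wes), (30, Tai, 1997, k1, 31, 4, Atlas, Ada), (5, Pat, 2008, ops, 28, 5, Vega, Xia), (5, Pat, 2008, ops, 32, 24, Vega, Xia), (5, Pat, 2008, ops, 5, 10, Vega, Xia), (5, Rae, 2014, hr, 28, 5, Vega, Xia), (5, Rae, 2014, hr, 32, 24, Vega, Xia), (5, Rae, 2014, hr, 5, 10, Vega, Xia)}
π_{mid, year, genre} gives {(20, 1987, x2), (20, 1997, k1), (20, 2011, eng), (20, 2011, law), (20, 2014, k1), (20, 2019, x1), (28, 2008, ops), (28, 2014, hr), (29, 1987, x2), (29, 1997, k1), (29, 2011, eng), (29, 2011, law), (29, 2014, k1), (29, 2019, x1), (31, 1987, x2), (31, 1997, k1), (31, 2011, eng), (31, 2011, law), (31, 2014, k1), (31, 2019, x1), (32, 2008, ops), (32, 2014, hr), (5, 2008, ops), (5, 2014, hr)} (18 duplicate(s) eliminated).
Apply σ_{year <= 2000 and mid <= 32}; surviving tuples: {(20, 1987, x2), (20, 1997, k1), (29, 1987, x2), (29, 1997, k1), (31, 1987, x2), (31, 1997, k1)}

{(20, 1987, x2), (20, 1997, k1), (29, 1987, x2), (29, 1997, k1), (31, 1987, x2), (31, 1997, k1)}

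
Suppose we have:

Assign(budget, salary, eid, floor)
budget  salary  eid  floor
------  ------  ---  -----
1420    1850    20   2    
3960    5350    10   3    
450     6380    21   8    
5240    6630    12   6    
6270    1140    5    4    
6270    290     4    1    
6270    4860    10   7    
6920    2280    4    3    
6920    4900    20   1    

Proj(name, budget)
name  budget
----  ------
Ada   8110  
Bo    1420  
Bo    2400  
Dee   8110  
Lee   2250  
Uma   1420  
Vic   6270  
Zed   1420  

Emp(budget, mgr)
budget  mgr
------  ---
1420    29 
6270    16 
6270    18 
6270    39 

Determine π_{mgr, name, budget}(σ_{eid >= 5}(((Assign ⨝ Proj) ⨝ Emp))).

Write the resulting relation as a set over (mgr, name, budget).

Natural join on budget: {(1420, 1850, 20, 2, Bo), (1420, 1850, 20, 2, Uma), (1420, 1850, 20, 2, Zed), (6270, 1140, 5, 4, Vic), (6270, 290, 4, 1, Vic), (6270, 4860, 10, 7, Vic)}
Natural join on budget: {(1420, 1850, 20, 2, Bo, 29), (1420, 1850, 20, 2, Uma, 29), (1420, 1850, 20, 2, Zed, 29), (6270, 1140, 5, 4, Vic, 16), (6270, 1140, 5, 4, Vic, 18), (6270, 1140, 5, 4, Vic, 39), (6270, 290, 4, 1, Vic, 16), (6270, 290, 4, 1, Vic, 18), (6270, 290, 4, 1, Vic, 39), (6270, 4860, 10, 7, Vic, 16), (6270, 4860, 10, 7, Vic, 18), (6270, 4860, 10, 7, Vic, 39)}
Filtering on eid >= 5 leaves {(1420, 1850, 20, 2, Bo, 29), (1420, 1850, 20, 2, Uma, 29), (1420, 1850, 20, 2, Zed, 29), (6270, 1140, 5, 4, Vic, 16), (6270, 1140, 5, 4, Vic, 18), (6270, 1140, 5, 4, Vic, 39), (6270, 4860, 10, 7, Vic, 16), (6270, 4860, 10, 7, Vic, 18), (6270, 4860, 10, 7, Vic, 39)}.
Projecting to mgr, name, budget (3 duplicate(s) eliminated): {(16, Vic, 6270), (18, Vic, 6270), (29, Bo, 1420), (29, Uma, 1420), (29, Zed, 1420), (39, Vic, 6270)}

{(16, Vic, 6270), (18, Vic, 6270), (29, Bo, 1420), (29, Uma, 1420), (29, Zed, 1420), (39, Vic, 6270)}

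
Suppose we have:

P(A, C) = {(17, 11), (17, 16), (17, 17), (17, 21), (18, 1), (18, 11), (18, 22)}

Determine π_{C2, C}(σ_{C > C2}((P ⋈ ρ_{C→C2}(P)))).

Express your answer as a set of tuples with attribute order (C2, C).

ρ[C→C2]: schema becomes (A, C2); tuples unchanged.
Natural join on A: {(17, 11, 11), (17, 11, 16), (17, 11, 17), (17, 11, 21), (17, 16, 11), (17, 16, 16), (17, 16, 17), (17, 16, 21), (17, 17, 11), (17, 17, 16), (17, 17, 17), (17, 17, 21), (17, 21, 11), (17, 21, 16), (17, 21, 17), (17, 21, 21), (18, 1, 1), (18, 1, 11), (18, 1, 22), (18, 11, 1), (18, 11, 11), (18, 11, 22), (18, 22, 1), (18, 22, 11), (18, 22, 22)}
Selection C > C2: {(17, 16, 11), (17, 17, 11), (17, 17, 16), (17, 21, 11), (17, 21, 16), (17, 21, 17), (18, 11, 1), (18, 22, 1), (18, 22, 11)}
π_{C2, C} gives {(1, 11), (1, 22), (11, 16), (11, 17), (11, 21), (11, 22), (16, 17), (16, 21), (17, 21)}.

{(1, 11), (1, 22), (11, 16), (11, 17), (11, 21), (11, 22), (16, 17), (16, 21), (17, 21)}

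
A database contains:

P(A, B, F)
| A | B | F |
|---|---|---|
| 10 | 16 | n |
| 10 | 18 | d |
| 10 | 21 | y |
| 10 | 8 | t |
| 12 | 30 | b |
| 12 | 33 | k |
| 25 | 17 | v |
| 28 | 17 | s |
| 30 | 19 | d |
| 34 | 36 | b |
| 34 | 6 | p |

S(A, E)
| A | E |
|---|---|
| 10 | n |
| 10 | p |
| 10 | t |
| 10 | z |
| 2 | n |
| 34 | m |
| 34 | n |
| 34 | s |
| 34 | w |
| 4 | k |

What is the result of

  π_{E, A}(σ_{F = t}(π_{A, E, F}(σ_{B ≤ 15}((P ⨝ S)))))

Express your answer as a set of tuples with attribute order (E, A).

{(n, 10), (p, 10), (t, 10), (z, 10)}

Natural join on A: {(10, 16, n, n), (10, 16, n, p), (10, 16, n, t), (10, 16, n, z), (10, 18, d, n), (10, 18, d, p), (10, 18, d, t), (10, 18, d, z), (10, 21, y, n), (10, 21, y, p), (10, 21, y, t), (10, 21, y, z), (10, 8, t, n), (10, 8, t, p), (10, 8, t, t), (10, 8, t, z), (34, 36, b, m), (34, 36, b, n), (34, 36, b, s), (34, 36, b, w), (34, 6, p, m), (34, 6, p, n), (34, 6, p, s), (34, 6, p, w)}
σ[B ≤ 15]: keep tuples satisfying B ≤ 15 → {(10, 8, t, n), (10, 8, t, p), (10, 8, t, t), (10, 8, t, z), (34, 6, p, m), (34, 6, p, n), (34, 6, p, s), (34, 6, p, w)}
π_{A, E, F} gives {(10, n, t), (10, p, t), (10, t, t), (10, z, t), (34, m, p), (34, n, p), (34, s, p), (34, w, p)}.
σ[F = t]: keep tuples satisfying F = t → {(10, n, t), (10, p, t), (10, t, t), (10, z, t)}
π_{E, A} gives {(n, 10), (p, 10), (t, 10), (z, 10)}.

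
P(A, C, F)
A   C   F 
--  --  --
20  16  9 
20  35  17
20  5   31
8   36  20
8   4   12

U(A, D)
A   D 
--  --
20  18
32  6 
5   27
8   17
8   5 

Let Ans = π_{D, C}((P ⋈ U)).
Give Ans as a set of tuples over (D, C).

{(17, 36), (17, 4), (18, 16), (18, 35), (18, 5), (5, 36), (5, 4)}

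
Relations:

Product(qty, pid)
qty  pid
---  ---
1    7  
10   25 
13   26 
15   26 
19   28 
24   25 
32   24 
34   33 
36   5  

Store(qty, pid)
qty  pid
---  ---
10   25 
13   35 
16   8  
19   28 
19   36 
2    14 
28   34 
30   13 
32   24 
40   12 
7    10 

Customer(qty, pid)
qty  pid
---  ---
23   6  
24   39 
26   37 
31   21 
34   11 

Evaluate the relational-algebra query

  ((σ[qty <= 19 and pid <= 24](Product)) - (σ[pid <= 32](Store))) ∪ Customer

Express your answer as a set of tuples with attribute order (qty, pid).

{(1, 7), (23, 6), (24, 39), (26, 37), (31, 21), (34, 11)}

Filtering on qty <= 19 and pid <= 24 leaves {(1, 7)}.
Filtering on pid <= 32 leaves {(10, 25), (16, 8), (19, 28), (2, 14), (30, 13), (32, 24), (40, 12), (7, 10)}.
Set difference of the two operands is {(1, 7)}.
Set union of the two operands is {(1, 7), (23, 6), (24, 39), (26, 37), (31, 21), (34, 11)}.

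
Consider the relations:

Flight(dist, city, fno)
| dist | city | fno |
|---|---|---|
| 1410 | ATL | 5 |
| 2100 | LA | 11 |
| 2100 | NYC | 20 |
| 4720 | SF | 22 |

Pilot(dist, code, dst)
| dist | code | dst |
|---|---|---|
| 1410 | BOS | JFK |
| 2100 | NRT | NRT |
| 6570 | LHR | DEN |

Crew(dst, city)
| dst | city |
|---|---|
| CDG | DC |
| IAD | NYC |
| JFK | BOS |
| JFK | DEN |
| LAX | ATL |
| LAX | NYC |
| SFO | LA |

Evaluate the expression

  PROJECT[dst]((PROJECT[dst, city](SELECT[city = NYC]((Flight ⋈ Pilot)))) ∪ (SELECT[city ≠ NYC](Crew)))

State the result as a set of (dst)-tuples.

{CDG, JFK, LAX, NRT, SFO}

Joining Flight and Pilot on dist yields {(1410, ATL, 5, BOS, JFK), (2100, LA, 11, NRT, NRT), (2100, NYC, 20, NRT, NRT)}.
Selection city = NYC: {(2100, NYC, 20, NRT, NRT)}
Keep only column(s) dst, city: {(NRT, NYC)}
Selection city ≠ NYC: {(CDG, DC), (JFK, BOS), (JFK, DEN), (LAX, ATL), (SFO, LA)}
Set union of the two operands is {(CDG, DC), (JFK, BOS), (JFK, DEN), (LAX, ATL), (NRT, NYC), (SFO, LA)}.
Keep only column(s) dst (1 duplicate(s) eliminated): {CDG, JFK, LAX, NRT, SFO}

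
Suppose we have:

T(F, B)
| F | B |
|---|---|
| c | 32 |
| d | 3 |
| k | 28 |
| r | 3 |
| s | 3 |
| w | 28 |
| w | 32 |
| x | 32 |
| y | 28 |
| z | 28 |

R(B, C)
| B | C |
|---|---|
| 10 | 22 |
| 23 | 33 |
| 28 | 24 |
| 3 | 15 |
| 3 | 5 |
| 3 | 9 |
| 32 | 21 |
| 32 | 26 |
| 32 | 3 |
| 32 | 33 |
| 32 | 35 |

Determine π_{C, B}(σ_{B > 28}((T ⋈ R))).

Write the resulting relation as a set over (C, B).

Joining T and R on B yields {(c, 32, 21), (c, 32, 26), (c, 32, 3), (c, 32, 33), (c, 32, 35), (d, 3, 15), (d, 3, 5), (d, 3, 9), (k, 28, 24), (r, 3, 15), (r, 3, 5), (r, 3, 9), (s, 3, 15), (s, 3, 5), (s, 3, 9), (w, 28, 24), (w, 32, 21), (w, 32, 26), (w, 32, 3), (w, 32, 33), (w, 32, 35), (x, 32, 21), (x, 32, 26), (x, 32, 3), (x, 32, 33), (x, 32, 35), (y, 28, 24), (z, 28, 24)}.
Selection B > 28: {(c, 32, 21), (c, 32, 26), (c, 32, 3), (c, 32, 33), (c, 32, 35), (w, 32, 21), (w, 32, 26), (w, 32, 3), (w, 32, 33), (w, 32, 35), (x, 32, 21), (x, 32, 26), (x, 32, 3), (x, 32, 33), (x, 32, 35)}
π[C, B]: project onto (C, B) (10 duplicate(s) eliminated) → {(21, 32), (26, 32), (3, 32), (33, 32), (35, 32)}

{(21, 32), (26, 32), (3, 32), (33, 32), (35, 32)}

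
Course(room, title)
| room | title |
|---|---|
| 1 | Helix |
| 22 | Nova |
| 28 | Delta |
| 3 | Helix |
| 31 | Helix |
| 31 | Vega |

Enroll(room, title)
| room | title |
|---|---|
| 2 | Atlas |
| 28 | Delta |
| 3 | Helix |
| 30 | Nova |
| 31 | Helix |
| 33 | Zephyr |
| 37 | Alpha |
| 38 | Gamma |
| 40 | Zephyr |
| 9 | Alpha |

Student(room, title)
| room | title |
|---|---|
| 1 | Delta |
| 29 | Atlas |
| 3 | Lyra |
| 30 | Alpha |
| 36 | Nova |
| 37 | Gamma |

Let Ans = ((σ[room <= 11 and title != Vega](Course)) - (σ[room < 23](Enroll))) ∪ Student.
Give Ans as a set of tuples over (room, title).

Selection room <= 11 and title != Vega: {(1, Helix), (3, Helix)}
Selection room < 23: {(2, Atlas), (3, Helix), (9, Alpha)}
Set difference of the two operands is {(1, Helix)}.
Set union of the two operands is {(1, Delta), (1, Helix), (29, Atlas), (3, Lyra), (30, Alpha), (36, Nova), (37, Gamma)}.

{(1, Delta), (1, Helix), (29, Atlas), (3, Lyra), (30, Alpha), (36, Nova), (37, Gamma)}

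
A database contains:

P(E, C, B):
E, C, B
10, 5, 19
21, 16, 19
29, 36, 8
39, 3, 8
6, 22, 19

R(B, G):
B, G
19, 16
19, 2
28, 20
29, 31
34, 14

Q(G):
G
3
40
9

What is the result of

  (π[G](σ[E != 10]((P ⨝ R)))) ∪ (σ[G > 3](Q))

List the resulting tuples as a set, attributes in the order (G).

{16, 2, 40, 9}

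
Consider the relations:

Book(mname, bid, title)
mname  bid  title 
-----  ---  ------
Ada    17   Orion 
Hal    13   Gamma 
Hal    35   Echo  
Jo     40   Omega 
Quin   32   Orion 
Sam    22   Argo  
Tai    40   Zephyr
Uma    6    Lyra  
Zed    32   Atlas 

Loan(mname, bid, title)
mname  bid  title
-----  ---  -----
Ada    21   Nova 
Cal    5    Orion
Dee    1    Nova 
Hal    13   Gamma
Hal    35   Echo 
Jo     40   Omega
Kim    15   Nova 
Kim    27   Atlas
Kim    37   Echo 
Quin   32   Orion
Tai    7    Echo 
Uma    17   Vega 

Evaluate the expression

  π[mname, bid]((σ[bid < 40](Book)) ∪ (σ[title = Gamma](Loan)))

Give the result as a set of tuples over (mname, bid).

{(Ada, 17), (Hal, 13), (Hal, 35), (Quin, 32), (Sam, 22), (Uma, 6), (Zed, 32)}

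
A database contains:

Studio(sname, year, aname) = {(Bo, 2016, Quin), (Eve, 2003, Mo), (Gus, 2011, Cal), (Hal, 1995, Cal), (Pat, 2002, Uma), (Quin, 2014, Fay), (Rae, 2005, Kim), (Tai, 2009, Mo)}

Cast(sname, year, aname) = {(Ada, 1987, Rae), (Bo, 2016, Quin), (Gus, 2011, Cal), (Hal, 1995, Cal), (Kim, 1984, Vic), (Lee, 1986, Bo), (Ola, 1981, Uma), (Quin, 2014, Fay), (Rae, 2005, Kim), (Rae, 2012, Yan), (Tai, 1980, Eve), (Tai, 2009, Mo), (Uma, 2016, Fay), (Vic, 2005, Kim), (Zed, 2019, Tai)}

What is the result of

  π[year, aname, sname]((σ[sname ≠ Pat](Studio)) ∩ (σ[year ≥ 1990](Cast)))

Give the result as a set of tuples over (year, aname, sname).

{(1995, Cal, Hal), (2005, Kim, Rae), (2009, Mo, Tai), (2011, Cal, Gus), (2014, Fay, Quin), (2016, Quin, Bo)}

Filtering on sname ≠ Pat leaves {(Bo, 2016, Quin), (Eve, 2003, Mo), (Gus, 2011, Cal), (Hal, 1995, Cal), (Quin, 2014, Fay), (Rae, 2005, Kim), (Tai, 2009, Mo)}.
Filtering on year ≥ 1990 leaves {(Bo, 2016, Quin), (Gus, 2011, Cal), (Hal, 1995, Cal), (Quin, 2014, Fay), (Rae, 2005, Kim), (Rae, 2012, Yan), (Tai, 2009, Mo), (Uma, 2016, Fay), (Vic, 2005, Kim), (Zed, 2019, Tai)}.
Taking the intersection: {(Bo, 2016, Quin), (Gus, 2011, Cal), (Hal, 1995, Cal), (Quin, 2014, Fay), (Rae, 2005, Kim), (Tai, 2009, Mo)}
Projecting to year, aname, sname: {(1995, Cal, Hal), (2005, Kim, Rae), (2009, Mo, Tai), (2011, Cal, Gus), (2014, Fay, Quin), (2016, Quin, Bo)}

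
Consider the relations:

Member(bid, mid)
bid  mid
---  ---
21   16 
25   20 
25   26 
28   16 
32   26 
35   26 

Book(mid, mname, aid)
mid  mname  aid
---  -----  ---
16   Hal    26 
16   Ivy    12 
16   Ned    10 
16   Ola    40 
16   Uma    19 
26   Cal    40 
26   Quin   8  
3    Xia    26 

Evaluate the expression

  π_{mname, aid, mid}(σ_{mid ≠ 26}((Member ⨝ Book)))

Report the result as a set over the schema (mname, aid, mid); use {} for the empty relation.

{(Hal, 26, 16), (Ivy, 12, 16), (Ned, 10, 16), (Ola, 40, 16), (Uma, 19, 16)}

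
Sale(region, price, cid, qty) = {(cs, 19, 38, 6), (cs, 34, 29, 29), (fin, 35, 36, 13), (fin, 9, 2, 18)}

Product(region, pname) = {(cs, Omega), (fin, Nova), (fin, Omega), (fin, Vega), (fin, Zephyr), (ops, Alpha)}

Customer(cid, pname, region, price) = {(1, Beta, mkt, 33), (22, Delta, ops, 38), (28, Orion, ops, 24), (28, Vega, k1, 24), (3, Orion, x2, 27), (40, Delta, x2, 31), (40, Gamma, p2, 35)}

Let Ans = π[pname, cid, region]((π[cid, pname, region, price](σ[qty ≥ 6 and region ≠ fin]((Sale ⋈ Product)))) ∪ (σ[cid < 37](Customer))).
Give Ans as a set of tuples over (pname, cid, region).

Natural join on region: {(cs, 19, 38, 6, Omega), (cs, 34, 29, 29, Omega), (fin, 35, 36, 13, Nova), (fin, 35, 36, 13, Omega), (fin, 35, 36, 13, Vega), (fin, 35, 36, 13, Zephyr), (fin, 9, 2, 18, Nova), (fin, 9, 2, 18, Omega), (fin, 9, 2, 18, Vega), (fin, 9, 2, 18, Zephyr)}
Filtering on qty ≥ 6 and region ≠ fin leaves {(cs, 19, 38, 6, Omega), (cs, 34, 29, 29, Omega)}.
Projecting to cid, pname, region, price: {(29, Omega, cs, 34), (38, Omega, cs, 19)}
Filtering on cid < 37 leaves {(1, Beta, mkt, 33), (22, Delta, ops, 38), (28, Orion, ops, 24), (28, Vega, k1, 24), (3, Orion, x2, 27)}.
Taking the union: {(1, Beta, mkt, 33), (22, Delta, ops, 38), (28, Orion, ops, 24), (28, Vega, k1, 24), (29, Omega, cs, 34), (3, Orion, x2, 27), (38, Omega, cs, 19)}
Projecting to pname, cid, region: {(Beta, 1, mkt), (Delta, 22, ops), (Omega, 29, cs), (Omega, 38, cs), (Orion, 28, ops), (Orion, 3, x2), (Vega, 28, k1)}

{(Beta, 1, mkt), (Delta, 22, ops), (Omega, 29, cs), (Omega, 38, cs), (Orion, 28, ops), (Orion, 3, x2), (Vega, 28, k1)}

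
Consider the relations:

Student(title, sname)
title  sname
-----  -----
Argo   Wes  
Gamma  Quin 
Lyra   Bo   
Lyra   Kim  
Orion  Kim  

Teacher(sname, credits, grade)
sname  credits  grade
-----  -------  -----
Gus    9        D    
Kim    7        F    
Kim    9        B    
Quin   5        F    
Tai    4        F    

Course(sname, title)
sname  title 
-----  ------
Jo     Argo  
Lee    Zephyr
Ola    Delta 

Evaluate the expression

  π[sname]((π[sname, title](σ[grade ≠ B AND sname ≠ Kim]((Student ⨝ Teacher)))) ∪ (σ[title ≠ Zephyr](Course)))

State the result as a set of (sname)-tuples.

{Jo, Ola, Quin}

Natural join on sname: {(Gamma, Quin, 5, F), (Lyra, Kim, 7, F), (Lyra, Kim, 9, B), (Orion, Kim, 7, F), (Orion, Kim, 9, B)}
Apply σ_{grade ≠ B AND sname ≠ Kim}; surviving tuples: {(Gamma, Quin, 5, F)}
π_{sname, title} gives {(Quin, Gamma)}.
Apply σ_{title ≠ Zephyr}; surviving tuples: {(Jo, Argo), (Ola, Delta)}
Set union of the two operands is {(Jo, Argo), (Ola, Delta), (Quin, Gamma)}.
π_{sname} gives {Jo, Ola, Quin}.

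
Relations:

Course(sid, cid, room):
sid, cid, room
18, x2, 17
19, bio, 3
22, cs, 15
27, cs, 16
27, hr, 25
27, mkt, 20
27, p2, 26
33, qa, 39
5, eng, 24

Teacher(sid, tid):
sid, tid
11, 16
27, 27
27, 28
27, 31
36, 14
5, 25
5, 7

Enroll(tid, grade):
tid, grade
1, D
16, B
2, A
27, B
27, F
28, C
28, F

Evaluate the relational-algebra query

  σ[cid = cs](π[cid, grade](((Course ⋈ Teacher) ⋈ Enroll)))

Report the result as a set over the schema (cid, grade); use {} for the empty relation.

Course ⋈ Teacher (natural join on sid): {(27, cs, 16, 27), (27, cs, 16, 28), (27, cs, 16, 31), (27, hr, 25, 27), (27, hr, 25, 28), (27, hr, 25, 31), (27, mkt, 20, 27), (27, mkt, 20, 28), (27, mkt, 20, 31), (27, p2, 26, 27), (27, p2, 26, 28), (27, p2, 26, 31), (5, eng, 24, 25), (5, eng, 24, 7)}
(Course ⋈ Teacher) ⋈ Enroll (natural join on tid): {(27, cs, 16, 27, B), (27, cs, 16, 27, F), (27, cs, 16, 28, C), (27, cs, 16, 28, F), (27, hr, 25, 27, B), (27, hr, 25, 27, F), (27, hr, 25, 28, C), (27, hr, 25, 28, F), (27, mkt, 20, 27, B), (27, mkt, 20, 27, F), (27, mkt, 20, 28, C), (27, mkt, 20, 28, F), (27, p2, 26, 27, B), (27, p2, 26, 27, F), (27, p2, 26, 28, C), (27, p2, 26, 28, F)}
Keep only column(s) cid, grade (4 duplicate(s) eliminated): {(cs, B), (cs, C), (cs, F), (hr, B), (hr, C), (hr, F), (mkt, B), (mkt, C), (mkt, F), (p2, B), (p2, C), (p2, F)}
Filtering on cid = cs leaves {(cs, B), (cs, C), (cs, F)}.

{(cs, B), (cs, C), (cs, F)}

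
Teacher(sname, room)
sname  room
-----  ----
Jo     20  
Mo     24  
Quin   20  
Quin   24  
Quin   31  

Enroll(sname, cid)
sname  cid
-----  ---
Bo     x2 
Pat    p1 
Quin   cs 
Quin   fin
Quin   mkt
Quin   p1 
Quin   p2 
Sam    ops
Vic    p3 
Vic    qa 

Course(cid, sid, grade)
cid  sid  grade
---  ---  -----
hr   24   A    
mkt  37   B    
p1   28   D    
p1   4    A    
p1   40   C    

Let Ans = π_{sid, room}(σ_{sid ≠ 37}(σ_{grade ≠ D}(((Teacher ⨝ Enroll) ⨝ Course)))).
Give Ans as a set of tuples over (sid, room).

{(4, 20), (4, 24), (4, 31), (40, 20), (40, 24), (40, 31)}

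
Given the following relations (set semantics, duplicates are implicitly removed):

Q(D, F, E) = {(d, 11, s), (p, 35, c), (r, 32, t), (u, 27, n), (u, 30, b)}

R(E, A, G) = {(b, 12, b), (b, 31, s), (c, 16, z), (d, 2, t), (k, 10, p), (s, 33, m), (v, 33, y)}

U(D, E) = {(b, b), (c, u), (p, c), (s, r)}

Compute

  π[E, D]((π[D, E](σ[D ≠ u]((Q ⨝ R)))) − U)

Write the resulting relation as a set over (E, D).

{(s, d)}

Joining Q and R on E yields {(d, 11, s, 33, m), (p, 35, c, 16, z), (u, 30, b, 12, b), (u, 30, b, 31, s)}.
Filtering on D ≠ u leaves {(d, 11, s, 33, m), (p, 35, c, 16, z)}.
Projecting to D, E: {(d, s), (p, c)}
Taking the difference: {(d, s)}
Projecting to E, D: {(s, d)}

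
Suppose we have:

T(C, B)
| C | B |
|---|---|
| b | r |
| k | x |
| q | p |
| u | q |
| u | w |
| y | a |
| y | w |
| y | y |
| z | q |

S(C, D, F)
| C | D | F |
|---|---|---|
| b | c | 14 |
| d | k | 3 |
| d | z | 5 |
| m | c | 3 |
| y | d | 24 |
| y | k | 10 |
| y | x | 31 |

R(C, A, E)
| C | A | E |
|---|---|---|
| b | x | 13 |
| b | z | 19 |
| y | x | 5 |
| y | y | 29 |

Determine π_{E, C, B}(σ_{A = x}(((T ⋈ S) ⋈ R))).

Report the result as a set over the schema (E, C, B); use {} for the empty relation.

{(13, b, r), (5, y, a), (5, y, w), (5, y, y)}

Natural join on C: {(b, r, c, 14), (y, a, d, 24), (y, a, k, 10), (y, a, x, 31), (y, w, d, 24), (y, w, k, 10), (y, w, x, 31), (y, y, d, 24), (y, y, k, 10), (y, y, x, 31)}
Natural join on C: {(b, r, c, 14, x, 13), (b, r, c, 14, z, 19), (y, a, d, 24, x, 5), (y, a, d, 24, y, 29), (y, a, k, 10, x, 5), (y, a, k, 10, y, 29), (y, a, x, 31, x, 5), (y, a, x, 31, y, 29), (y, w, d, 24, x, 5), (y, w, d, 24, y, 29), (y, w, k, 10, x, 5), (y, w, k, 10, y, 29), (y, w, x, 31, x, 5), (y, w, x, 31, y, 29), (y, y, d, 24, x, 5), (y, y, d, 24, y, 29), (y, y, k, 10, x, 5), (y, y, k, 10, y, 29), (y, y, x, 31, x, 5), (y, y, x, 31, y, 29)}
Apply σ_{A = x}; surviving tuples: {(b, r, c, 14, x, 13), (y, a, d, 24, x, 5), (y, a, k, 10, x, 5), (y, a, x, 31, x, 5), (y, w, d, 24, x, 5), (y, w, k, 10, x, 5), (y, w, x, 31, x, 5), (y, y, d, 24, x, 5), (y, y, k, 10, x, 5), (y, y, x, 31, x, 5)}
π_{E, C, B} gives {(13, b, r), (5, y, a), (5, y, w), (5, y, y)} (6 duplicate(s) eliminated).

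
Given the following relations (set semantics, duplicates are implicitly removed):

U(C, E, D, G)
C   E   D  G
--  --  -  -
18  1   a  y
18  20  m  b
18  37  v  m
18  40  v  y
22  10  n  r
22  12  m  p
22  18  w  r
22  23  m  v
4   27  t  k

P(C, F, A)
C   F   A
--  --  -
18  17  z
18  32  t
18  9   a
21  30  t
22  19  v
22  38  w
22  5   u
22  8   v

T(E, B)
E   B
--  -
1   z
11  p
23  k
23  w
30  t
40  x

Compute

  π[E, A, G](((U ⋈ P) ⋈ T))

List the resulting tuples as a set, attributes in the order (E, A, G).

Natural join on C: {(18, 1, a, y, 17, z), (18, 1, a, y, 32, t), (18, 1, a, y, 9, a), (18, 20, m, b, 17, z), (18, 20, m, b, 32, t), (18, 20, m, b, 9, a), (18, 37, v, m, 17, z), (18, 37, v, m, 32, t), (18, 37, v, m, 9, a), (18, 40, v, y, 17, z), (18, 40, v, y, 32, t), (18, 40, v, y, 9, a), (22, 10, n, r, 19, v), (22, 10, n, r, 38, w), (22, 10, n, r, 5, u), (22, 10, n, r, 8, v), (22, 12, m, p, 19, v), (22, 12, m, p, 38, w), (22, 12, m, p, 5, u), (22, 12, m, p, 8, v), (22, 18, w, r, 19, v), (22, 18, w, r, 38, w), (22, 18, w, r, 5, u), (22, 18, w, r, 8, v), (22, 23, m, v, 19, v), (22, 23, m, v, 38, w), (22, 23, m, v, 5, u), (22, 23, m, v, 8, v)}
Natural join on E: {(18, 1, a, y, 17, z, z), (18, 1, a, y, 32, t, z), (18, 1, a, y, 9, a, z), (18, 40, v, y, 17, z, x), (18, 40, v, y, 32, t, x), (18, 40, v, y, 9, a, x), (22, 23, m, v, 19, v, k), (22, 23, m, v, 19, v, w), (22, 23, m, v, 38, w, k), (22, 23, m, v, 38, w, w), (22, 23, m, v, 5, u, k), (22, 23, m, v, 5, u, w), (22, 23, m, v, 8, v, k), (22, 23, m, v, 8, v, w)}
Keep only column(s) E, A, G (5 duplicate(s) eliminated): {(1, a, y), (1, t, y), (1, z, y), (23, u, v), (23, v, v), (23, w, v), (40, a, y), (40, t, y), (40, z, y)}

{(1, a, y), (1, t, y), (1, z, y), (23, u, v), (23, v, v), (23, w, v), (40, a, y), (40, t, y), (40, z, y)}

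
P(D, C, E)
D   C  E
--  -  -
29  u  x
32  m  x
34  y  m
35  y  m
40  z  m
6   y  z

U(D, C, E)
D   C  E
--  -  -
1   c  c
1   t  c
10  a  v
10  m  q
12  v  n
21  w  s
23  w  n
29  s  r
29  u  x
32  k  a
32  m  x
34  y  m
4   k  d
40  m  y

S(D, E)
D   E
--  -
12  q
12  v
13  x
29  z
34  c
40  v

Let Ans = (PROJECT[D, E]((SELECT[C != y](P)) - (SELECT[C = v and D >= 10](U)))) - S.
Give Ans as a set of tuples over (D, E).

{(29, x), (32, x), (40, m)}

Apply σ_{C != y}; surviving tuples: {(29, u, x), (32, m, x), (40, z, m)}
Apply σ_{C = v and D >= 10}; surviving tuples: {(12, v, n)}
Set difference of the two operands is {(29, u, x), (32, m, x), (40, z, m)}.
π[D, E]: project onto (D, E) → {(29, x), (32, x), (40, m)}
Set difference of the two operands is {(29, x), (32, x), (40, m)}.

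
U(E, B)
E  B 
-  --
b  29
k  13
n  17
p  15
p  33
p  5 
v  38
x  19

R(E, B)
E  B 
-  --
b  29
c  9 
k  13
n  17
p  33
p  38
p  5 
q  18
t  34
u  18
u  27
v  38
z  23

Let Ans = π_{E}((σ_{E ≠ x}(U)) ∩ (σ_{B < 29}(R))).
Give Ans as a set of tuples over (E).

{k, n, p}

Filtering on E ≠ x leaves {(b, 29), (k, 13), (n, 17), (p, 15), (p, 33), (p, 5), (v, 38)}.
Filtering on B < 29 leaves {(c, 9), (k, 13), (n, 17), (p, 5), (q, 18), (u, 18), (u, 27), (z, 23)}.
Intersection: {(b, 29), (k, 13), (n, 17), (p, 15), (p, 33), (p, 5), (v, 38)} with {(c, 9), (k, 13), (n, 17), (p, 5), (q, 18), (u, 18), (u, 27), (z, 23)} → {(k, 13), (n, 17), (p, 5)}
π_{E} gives {k, n, p}.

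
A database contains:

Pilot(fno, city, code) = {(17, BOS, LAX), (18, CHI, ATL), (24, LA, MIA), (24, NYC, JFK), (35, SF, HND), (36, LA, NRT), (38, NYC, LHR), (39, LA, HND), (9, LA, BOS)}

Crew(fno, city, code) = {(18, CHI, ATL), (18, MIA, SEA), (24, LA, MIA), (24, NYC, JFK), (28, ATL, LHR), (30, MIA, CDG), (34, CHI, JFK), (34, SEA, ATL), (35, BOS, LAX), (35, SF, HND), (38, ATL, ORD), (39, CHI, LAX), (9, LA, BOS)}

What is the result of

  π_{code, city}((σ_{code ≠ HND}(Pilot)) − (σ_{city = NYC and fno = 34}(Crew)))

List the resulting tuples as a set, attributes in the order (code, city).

{(ATL, CHI), (BOS, LA), (JFK, NYC), (LAX, BOS), (LHR, NYC), (MIA, LA), (NRT, LA)}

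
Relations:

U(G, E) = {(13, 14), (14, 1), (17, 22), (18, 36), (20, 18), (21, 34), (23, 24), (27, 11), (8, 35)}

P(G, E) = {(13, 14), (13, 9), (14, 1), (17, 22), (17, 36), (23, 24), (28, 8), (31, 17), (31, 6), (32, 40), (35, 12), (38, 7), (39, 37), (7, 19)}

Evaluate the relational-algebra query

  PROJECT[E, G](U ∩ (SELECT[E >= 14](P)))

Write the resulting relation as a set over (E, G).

{(14, 13), (22, 17), (24, 23)}

Filtering on E >= 14 leaves {(13, 14), (17, 22), (17, 36), (23, 24), (31, 17), (32, 40), (39, 37), (7, 19)}.
Taking the intersection: {(13, 14), (17, 22), (23, 24)}
Keep only column(s) E, G: {(14, 13), (22, 17), (24, 23)}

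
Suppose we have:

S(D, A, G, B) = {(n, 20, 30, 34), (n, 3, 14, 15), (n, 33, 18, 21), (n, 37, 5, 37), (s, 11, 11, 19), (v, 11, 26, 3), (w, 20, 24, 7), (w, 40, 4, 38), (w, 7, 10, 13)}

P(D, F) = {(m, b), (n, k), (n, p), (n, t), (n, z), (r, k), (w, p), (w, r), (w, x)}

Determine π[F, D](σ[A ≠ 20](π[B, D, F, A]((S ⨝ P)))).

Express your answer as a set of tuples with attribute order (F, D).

{(k, n), (p, n), (p, w), (r, w), (t, n), (x, w), (z, n)}

Joining S and P on D yields {(n, 20, 30, 34, k), (n, 20, 30, 34, p), (n, 20, 30, 34, t), (n, 20, 30, 34, z), (n, 3, 14, 15, k), (n, 3, 14, 15, p), (n, 3, 14, 15, t), (n, 3, 14, 15, z), (n, 33, 18, 21, k), (n, 33, 18, 21, p), (n, 33, 18, 21, t), (n, 33, 18, 21, z), (n, 37, 5, 37, k), (n, 37, 5, 37, p), (n, 37, 5, 37, t), (n, 37, 5, 37, z), (w, 20, 24, 7, p), (w, 20, 24, 7, r), (w, 20, 24, 7, x), (w, 40, 4, 38, p), (w, 40, 4, 38, r), (w, 40, 4, 38, x), (w, 7, 10, 13, p), (w, 7, 10, 13, r), (w, 7, 10, 13, x)}.
π_{B, D, F, A} gives {(13, w, p, 7), (13, w, r, 7), (13, w, x, 7), (15, n, k, 3), (15, n, p, 3), (15, n, t, 3), (15, n, z, 3), (21, n, k, 33), (21, n, p, 33), (21, n, t, 33), (21, n, z, 33), (34, n, k, 20), (34, n, p, 20), (34, n, t, 20), (34, n, z, 20), (37, n, k, 37), (37, n, p, 37), (37, n, t, 37), (37, n, z, 37), (38, w, p, 40), (38, w, r, 40), (38, w, x, 40), (7, w, p, 20), (7, w, r, 20), (7, w, x, 20)}.
Filtering on A ≠ 20 leaves {(13, w, p, 7), (13, w, r, 7), (13, w, x, 7), (15, n, k, 3), (15, n, p, 3), (15, n, t, 3), (15, n, z, 3), (21, n, k, 33), (21, n, p, 33), (21, n, t, 33), (21, n, z, 33), (37, n, k, 37), (37, n, p, 37), (37, n, t, 37), (37, n, z, 37), (38, w, p, 40), (38, w, r, 40), (38, w, x, 40)}.
π_{F, D} gives {(k, n), (p, n), (p, w), (r, w), (t, n), (x, w), (z, n)} (11 duplicate(s) eliminated).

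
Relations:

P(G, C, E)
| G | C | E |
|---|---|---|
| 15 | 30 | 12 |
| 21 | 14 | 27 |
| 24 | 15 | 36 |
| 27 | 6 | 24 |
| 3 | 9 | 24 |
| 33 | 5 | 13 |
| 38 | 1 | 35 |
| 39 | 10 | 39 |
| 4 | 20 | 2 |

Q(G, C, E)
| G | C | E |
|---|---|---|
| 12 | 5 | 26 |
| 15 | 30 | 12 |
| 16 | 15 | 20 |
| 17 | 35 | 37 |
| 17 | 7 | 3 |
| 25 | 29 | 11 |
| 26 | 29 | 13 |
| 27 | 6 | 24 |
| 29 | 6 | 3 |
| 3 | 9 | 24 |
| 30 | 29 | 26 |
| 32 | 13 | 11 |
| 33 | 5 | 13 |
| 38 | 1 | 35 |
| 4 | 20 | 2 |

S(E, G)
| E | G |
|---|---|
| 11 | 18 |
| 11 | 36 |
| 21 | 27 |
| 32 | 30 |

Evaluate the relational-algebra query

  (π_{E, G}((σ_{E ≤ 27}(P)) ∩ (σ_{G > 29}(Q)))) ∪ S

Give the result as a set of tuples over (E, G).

Apply σ_{E ≤ 27}; surviving tuples: {(15, 30, 12), (21, 14, 27), (27, 6, 24), (3, 9, 24), (33, 5, 13), (4, 20, 2)}
Apply σ_{G > 29}; surviving tuples: {(30, 29, 26), (32, 13, 11), (33, 5, 13), (38, 1, 35)}
Set intersection of the two operands is {(33, 5, 13)}.
Projecting to E, G: {(13, 33)}
Set union of the two operands is {(11, 18), (11, 36), (13, 33), (21, 27), (32, 30)}.

{(11, 18), (11, 36), (13, 33), (21, 27), (32, 30)}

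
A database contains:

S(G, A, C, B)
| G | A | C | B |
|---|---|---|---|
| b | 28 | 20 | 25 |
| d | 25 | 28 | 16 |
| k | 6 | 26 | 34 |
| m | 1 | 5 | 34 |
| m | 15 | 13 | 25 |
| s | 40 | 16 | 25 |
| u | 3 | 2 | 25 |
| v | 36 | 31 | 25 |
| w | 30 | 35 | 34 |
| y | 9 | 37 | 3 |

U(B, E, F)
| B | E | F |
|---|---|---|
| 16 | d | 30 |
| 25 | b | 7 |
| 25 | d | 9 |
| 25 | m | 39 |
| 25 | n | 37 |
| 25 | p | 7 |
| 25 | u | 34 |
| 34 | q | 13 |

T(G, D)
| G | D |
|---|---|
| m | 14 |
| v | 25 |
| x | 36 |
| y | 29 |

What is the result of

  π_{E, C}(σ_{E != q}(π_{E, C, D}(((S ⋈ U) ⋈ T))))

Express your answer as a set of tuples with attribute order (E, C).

S ⋈ U (natural join on B): {(b, 28, 20, 25, b, 7), (b, 28, 20, 25, d, 9), (b, 28, 20, 25, m, 39), (b, 28, 20, 25, n, 37), (b, 28, 20, 25, p, 7), (b, 28, 20, 25, u, 34), (d, 25, 28, 16, d, 30), (k, 6, 26, 34, q, 13), (m, 1, 5, 34, q, 13), (m, 15, 13, 25, b, 7), (m, 15, 13, 25, d, 9), (m, 15, 13, 25, m, 39), (m, 15, 13, 25, n, 37), (m, 15, 13, 25, p, 7), (m, 15, 13, 25, u, 34), (s, 40, 16, 25, b, 7), (s, 40, 16, 25, d, 9), (s, 40, 16, 25, m, 39), (s, 40, 16, 25, n, 37), (s, 40, 16, 25, p, 7), (s, 40, 16, 25, u, 34), (u, 3, 2, 25, b, 7), (u, 3, 2, 25, d, 9), (u, 3, 2, 25, m, 39), (u, 3, 2, 25, n, 37), (u, 3, 2, 25, p, 7), (u, 3, 2, 25, u, 34), (v, 36, 31, 25, b, 7), (v, 36, 31, 25, d, 9), (v, 36, 31, 25, m, 39), (v, 36, 31, 25, n, 37), (v, 36, 31, 25, p, 7), (v, 36, 31, 25, u, 34), (w, 30, 35, 34, q, 13)}
(S ⋈ U) ⋈ T (natural join on G): {(m, 1, 5, 34, q, 13, 14), (m, 15, 13, 25, b, 7, 14), (m, 15, 13, 25, d, 9, 14), (m, 15, 13, 25, m, 39, 14), (m, 15, 13, 25, n, 37, 14), (m, 15, 13, 25, p, 7, 14), (m, 15, 13, 25, u, 34, 14), (v, 36, 31, 25, b, 7, 25), (v, 36, 31, 25, d, 9, 25), (v, 36, 31, 25, m, 39, 25), (v, 36, 31, 25, n, 37, 25), (v, 36, 31, 25, p, 7, 25), (v, 36, 31, 25, u, 34, 25)}
Keep only column(s) E, C, D: {(b, 13, 14), (b, 31, 25), (d, 13, 14), (d, 31, 25), (m, 13, 14), (m, 31, 25), (n, 13, 14), (n, 31, 25), (p, 13, 14), (p, 31, 25), (q, 5, 14), (u, 13, 14), (u, 31, 25)}
Apply σ_{E != q}; surviving tuples: {(b, 13, 14), (b, 31, 25), (d, 13, 14), (d, 31, 25), (m, 13, 14), (m, 31, 25), (n, 13, 14), (n, 31, 25), (p, 13, 14), (p, 31, 25), (u, 13, 14), (u, 31, 25)}
Keep only column(s) E, C: {(b, 13), (b, 31), (d, 13), (d, 31), (m, 13), (m, 31), (n, 13), (n, 31), (p, 13), (p, 31), (u, 13), (u, 31)}

{(b, 13), (b, 31), (d, 13), (d, 31), (m, 13), (m, 31), (n, 13), (n, 31), (p, 13), (p, 31), (u, 13), (u, 31)}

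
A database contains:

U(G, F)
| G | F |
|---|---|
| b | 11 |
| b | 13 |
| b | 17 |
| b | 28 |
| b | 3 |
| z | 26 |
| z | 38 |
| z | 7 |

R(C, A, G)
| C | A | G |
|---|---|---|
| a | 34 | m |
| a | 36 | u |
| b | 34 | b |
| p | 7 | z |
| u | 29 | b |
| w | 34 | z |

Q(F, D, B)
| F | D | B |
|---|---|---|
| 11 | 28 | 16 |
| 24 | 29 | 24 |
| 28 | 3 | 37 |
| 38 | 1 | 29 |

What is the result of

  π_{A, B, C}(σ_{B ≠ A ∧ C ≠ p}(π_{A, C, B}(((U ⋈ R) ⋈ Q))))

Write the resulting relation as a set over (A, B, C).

{(29, 16, u), (29, 37, u), (34, 16, b), (34, 29, w), (34, 37, b)}

Natural join on G: {(b, 11, b, 34), (b, 11, u, 29), (b, 13, b, 34), (b, 13, u, 29), (b, 17, b, 34), (b, 17, u, 29), (b, 28, b, 34), (b, 28, u, 29), (b, 3, b, 34), (b, 3, u, 29), (z, 26, p, 7), (z, 26, w, 34), (z, 38, p, 7), (z, 38, w, 34), (z, 7, p, 7), (z, 7, w, 34)}
Natural join on F: {(b, 11, b, 34, 28, 16), (b, 11, u, 29, 28, 16), (b, 28, b, 34, 3, 37), (b, 28, u, 29, 3, 37), (z, 38, p, 7, 1, 29), (z, 38, w, 34, 1, 29)}
Projecting to A, C, B: {(29, u, 16), (29, u, 37), (34, b, 16), (34, b, 37), (34, w, 29), (7, p, 29)}
Filtering on B ≠ A ∧ C ≠ p leaves {(29, u, 16), (29, u, 37), (34, b, 16), (34, b, 37), (34, w, 29)}.
Projecting to A, B, C: {(29, 16, u), (29, 37, u), (34, 16, b), (34, 29, w), (34, 37, b)}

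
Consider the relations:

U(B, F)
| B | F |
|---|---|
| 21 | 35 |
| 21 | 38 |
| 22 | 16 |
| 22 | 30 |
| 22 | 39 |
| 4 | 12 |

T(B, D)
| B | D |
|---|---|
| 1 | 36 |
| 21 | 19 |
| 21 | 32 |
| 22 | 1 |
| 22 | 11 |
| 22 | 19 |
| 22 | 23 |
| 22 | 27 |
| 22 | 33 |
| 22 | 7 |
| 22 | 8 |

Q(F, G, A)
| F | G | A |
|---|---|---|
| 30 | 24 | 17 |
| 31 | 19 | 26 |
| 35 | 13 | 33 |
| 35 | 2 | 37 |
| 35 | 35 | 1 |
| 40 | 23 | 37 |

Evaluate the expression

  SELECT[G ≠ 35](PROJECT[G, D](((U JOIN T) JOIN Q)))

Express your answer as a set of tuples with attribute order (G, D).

{(13, 19), (13, 32), (2, 19), (2, 32), (24, 1), (24, 11), (24, 19), (24, 23), (24, 27), (24, 33), (24, 7), (24, 8)}

Joining U and T on B yields {(21, 35, 19), (21, 35, 32), (21, 38, 19), (21, 38, 32), (22, 16, 1), (22, 16, 11), (22, 16, 19), (22, 16, 23), (22, 16, 27), (22, 16, 33), (22, 16, 7), (22, 16, 8), (22, 30, 1), (22, 30, 11), (22, 30, 19), (22, 30, 23), (22, 30, 27), (22, 30, 33), (22, 30, 7), (22, 30, 8), (22, 39, 1), (22, 39, 11), (22, 39, 19), (22, 39, 23), (22, 39, 27), (22, 39, 33), (22, 39, 7), (22, 39, 8)}.
Joining (U JOIN T) and Q on F yields {(21, 35, 19, 13, 33), (21, 35, 19, 2, 37), (21, 35, 19, 35, 1), (21, 35, 32, 13, 33), (21, 35, 32, 2, 37), (21, 35, 32, 35, 1), (22, 30, 1, 24, 17), (22, 30, 11, 24, 17), (22, 30, 19, 24, 17), (22, 30, 23, 24, 17), (22, 30, 27, 24, 17), (22, 30, 33, 24, 17), (22, 30, 7, 24, 17), (22, 30, 8, 24, 17)}.
Keep only column(s) G, D: {(13, 19), (13, 32), (2, 19), (2, 32), (24, 1), (24, 11), (24, 19), (24, 23), (24, 27), (24, 33), (24, 7), (24, 8), (35, 19), (35, 32)}
σ[G ≠ 35]: keep tuples satisfying G ≠ 35 → {(13, 19), (13, 32), (2, 19), (2, 32), (24, 1), (24, 11), (24, 19), (24, 23), (24, 27), (24, 33), (24, 7), (24, 8)}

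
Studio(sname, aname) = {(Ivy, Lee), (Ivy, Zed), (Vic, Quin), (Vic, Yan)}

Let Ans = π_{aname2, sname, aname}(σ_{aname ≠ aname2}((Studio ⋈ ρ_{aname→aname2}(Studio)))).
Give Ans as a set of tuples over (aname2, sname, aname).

{(Lee, Ivy, Zed), (Quin, Vic, Yan), (Yan, Vic, Quin), (Zed, Ivy, Lee)}

ρ[aname→aname2]: schema becomes (sname, aname2); tuples unchanged.
Studio ⋈ ρ_{aname→aname2}(Studio) (natural join on sname): {(Ivy, Lee, Lee), (Ivy, Lee, Zed), (Ivy, Zed, Lee), (Ivy, Zed, Zed), (Vic, Quin, Quin), (Vic, Quin, Yan), (Vic, Yan, Quin), (Vic, Yan, Yan)}
Selection aname ≠ aname2: {(Ivy, Lee, Zed), (Ivy, Zed, Lee), (Vic, Quin, Yan), (Vic, Yan, Quin)}
π[aname2, sname, aname]: project onto (aname2, sname, aname) → {(Lee, Ivy, Zed), (Quin, Vic, Yan), (Yan, Vic, Quin), (Zed, Ivy, Lee)}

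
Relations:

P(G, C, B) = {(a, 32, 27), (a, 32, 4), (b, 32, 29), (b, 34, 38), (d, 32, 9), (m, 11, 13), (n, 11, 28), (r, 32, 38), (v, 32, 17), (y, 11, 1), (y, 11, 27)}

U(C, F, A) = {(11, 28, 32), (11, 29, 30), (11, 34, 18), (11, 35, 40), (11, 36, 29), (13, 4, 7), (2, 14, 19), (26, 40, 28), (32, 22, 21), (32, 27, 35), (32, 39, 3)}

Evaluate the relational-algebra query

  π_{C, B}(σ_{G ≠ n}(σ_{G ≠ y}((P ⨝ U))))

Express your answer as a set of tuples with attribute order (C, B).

{(11, 13), (32, 17), (32, 27), (32, 29), (32, 38), (32, 4), (32, 9)}

P ⋈ U (natural join on C): {(a, 32, 27, 22, 21), (a, 32, 27, 27, 35), (a, 32, 27, 39, 3), (a, 32, 4, 22, 21), (a, 32, 4, 27, 35), (a, 32, 4, 39, 3), (b, 32, 29, 22, 21), (b, 32, 29, 27, 35), (b, 32, 29, 39, 3), (d, 32, 9, 22, 21), (d, 32, 9, 27, 35), (d, 32, 9, 39, 3), (m, 11, 13, 28, 32), (m, 11, 13, 29, 30), (m, 11, 13, 34, 18), (m, 11, 13, 35, 40), (m, 11, 13, 36, 29), (n, 11, 28, 28, 32), (n, 11, 28, 29, 30), (n, 11, 28, 34, 18), (n, 11, 28, 35, 40), (n, 11, 28, 36, 29), (r, 32, 38, 22, 21), (r, 32, 38, 27, 35), (r, 32, 38, 39, 3), (v, 32, 17, 22, 21), (v, 32, 17, 27, 35), (v, 32, 17, 39, 3), (y, 11, 1, 28, 32), (y, 11, 1, 29, 30), (y, 11, 1, 34, 18), (y, 11, 1, 35, 40), (y, 11, 1, 36, 29), (y, 11, 27, 28, 32), (y, 11, 27, 29, 30), (y, 11, 27, 34, 18), (y, 11, 27, 35, 40), (y, 11, 27, 36, 29)}
σ[G ≠ y]: keep tuples satisfying G ≠ y → {(a, 32, 27, 22, 21), (a, 32, 27, 27, 35), (a, 32, 27, 39, 3), (a, 32, 4, 22, 21), (a, 32, 4, 27, 35), (a, 32, 4, 39, 3), (b, 32, 29, 22, 21), (b, 32, 29, 27, 35), (b, 32, 29, 39, 3), (d, 32, 9, 22, 21), (d, 32, 9, 27, 35), (d, 32, 9, 39, 3), (m, 11, 13, 28, 32), (m, 11, 13, 29, 30), (m, 11, 13, 34, 18), (m, 11, 13, 35, 40), (m, 11, 13, 36, 29), (n, 11, 28, 28, 32), (n, 11, 28, 29, 30), (n, 11, 28, 34, 18), (n, 11, 28, 35, 40), (n, 11, 28, 36, 29), (r, 32, 38, 22, 21), (r, 32, 38, 27, 35), (r, 32, 38, 39, 3), (v, 32, 17, 22, 21), (v, 32, 17, 27, 35), (v, 32, 17, 39, 3)}
σ[G ≠ n]: keep tuples satisfying G ≠ n → {(a, 32, 27, 22, 21), (a, 32, 27, 27, 35), (a, 32, 27, 39, 3), (a, 32, 4, 22, 21), (a, 32, 4, 27, 35), (a, 32, 4, 39, 3), (b, 32, 29, 22, 21), (b, 32, 29, 27, 35), (b, 32, 29, 39, 3), (d, 32, 9, 22, 21), (d, 32, 9, 27, 35), (d, 32, 9, 39, 3), (m, 11, 13, 28, 32), (m, 11, 13, 29, 30), (m, 11, 13, 34, 18), (m, 11, 13, 35, 40), (m, 11, 13, 36, 29), (r, 32, 38, 22, 21), (r, 32, 38, 27, 35), (r, 32, 38, 39, 3), (v, 32, 17, 22, 21), (v, 32, 17, 27, 35), (v, 32, 17, 39, 3)}
π[C, B]: project onto (C, B) (16 duplicate(s) eliminated) → {(11, 13), (32, 17), (32, 27), (32, 29), (32, 38), (32, 4), (32, 9)}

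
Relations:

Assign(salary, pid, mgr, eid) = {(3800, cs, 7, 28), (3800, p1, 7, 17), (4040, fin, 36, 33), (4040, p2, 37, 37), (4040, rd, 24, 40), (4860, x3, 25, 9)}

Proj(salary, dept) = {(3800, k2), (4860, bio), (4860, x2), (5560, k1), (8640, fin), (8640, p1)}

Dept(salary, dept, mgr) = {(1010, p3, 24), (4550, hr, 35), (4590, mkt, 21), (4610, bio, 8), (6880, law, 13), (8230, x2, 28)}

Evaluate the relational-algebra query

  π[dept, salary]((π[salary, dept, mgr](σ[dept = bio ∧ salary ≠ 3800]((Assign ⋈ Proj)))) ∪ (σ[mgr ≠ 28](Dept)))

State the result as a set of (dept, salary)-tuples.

Joining Assign and Proj on salary yields {(3800, cs, 7, 28, k2), (3800, p1, 7, 17, k2), (4860, x3, 25, 9, bio), (4860, x3, 25, 9, x2)}.
Apply σ_{dept = bio ∧ salary ≠ 3800}; surviving tuples: {(4860, x3, 25, 9, bio)}
Projecting to salary, dept, mgr: {(4860, bio, 25)}
Apply σ_{mgr ≠ 28}; surviving tuples: {(1010, p3, 24), (4550, hr, 35), (4590, mkt, 21), (4610, bio, 8), (6880, law, 13)}
Taking the union: {(1010, p3, 24), (4550, hr, 35), (4590, mkt, 21), (4610, bio, 8), (4860, bio, 25), (6880, law, 13)}
Projecting to dept, salary: {(bio, 4610), (bio, 4860), (hr, 4550), (law, 6880), (mkt, 4590), (p3, 1010)}

{(bio, 4610), (bio, 4860), (hr, 4550), (law, 6880), (mkt, 4590), (p3, 1010)}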